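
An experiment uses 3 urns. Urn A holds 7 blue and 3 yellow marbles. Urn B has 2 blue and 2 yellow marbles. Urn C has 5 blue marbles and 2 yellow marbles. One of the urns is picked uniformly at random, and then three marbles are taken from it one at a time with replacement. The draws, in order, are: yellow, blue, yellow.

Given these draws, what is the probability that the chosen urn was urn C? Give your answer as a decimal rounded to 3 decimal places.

The likelihood of the observed sequence under each hypothesis: P(data | urn A) = (3/10)(7/10)(3/10) = 0.063; P(data | urn B) = (2/4)(2/4)(2/4) = 0.125; P(data | urn C) = (2/7)(5/7)(2/7) = 0.058309.
Multiplying each by its prior: 1/3 · 0.063 = 0.021, 1/3 · 0.125 = 0.041667, 1/3 · 0.058309 = 0.019436; these sum to 0.082103.
Therefore the posterior P(urn C | data) = (0.019436) / (0.082103) = 0.23673.

0.237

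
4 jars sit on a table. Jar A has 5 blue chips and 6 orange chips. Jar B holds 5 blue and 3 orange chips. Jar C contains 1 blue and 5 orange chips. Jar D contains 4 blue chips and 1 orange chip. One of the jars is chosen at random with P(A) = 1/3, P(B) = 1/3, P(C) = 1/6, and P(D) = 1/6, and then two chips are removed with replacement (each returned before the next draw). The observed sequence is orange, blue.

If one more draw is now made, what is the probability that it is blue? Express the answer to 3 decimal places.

For each hypothesis, P(data | H) works out to: P(data | jar A) = (6/11)(5/11) = 0.24793; P(data | jar B) = (3/8)(5/8) = 0.23438; P(data | jar C) = (5/6)(1/6) = 0.13889; P(data | jar D) = (1/5)(4/5) = 0.16.
Multiplying each by its prior: 1/3 · 0.24793 = 0.082645, 1/3 · 0.23438 = 0.078125, 1/6 · 0.13889 = 0.023148, 1/6 · 0.16 = 0.026667; these sum to 0.21058.
The posterior is then P(jar A | data) = 0.39245, P(jar B | data) = 0.37099, P(jar C | data) = 0.10992, P(jar D | data) = 0.12663.
The predictive probability is P(blue next | data) = (5/11)(0.39245) + (5/8)(0.37099) + (1/6)(0.10992) + (4/5)(0.12663) = 0.52988.

0.530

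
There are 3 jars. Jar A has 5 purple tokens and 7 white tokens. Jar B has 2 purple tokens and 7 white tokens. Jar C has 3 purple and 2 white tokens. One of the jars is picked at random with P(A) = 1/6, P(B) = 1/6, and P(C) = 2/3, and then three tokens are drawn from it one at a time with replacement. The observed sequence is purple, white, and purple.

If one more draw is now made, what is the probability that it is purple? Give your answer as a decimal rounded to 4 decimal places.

The likelihood of the observed sequence under each hypothesis: P(data | jar A) = (5/12)(7/12)(5/12) = 0.10127; P(data | jar B) = (2/9)(7/9)(2/9) = 0.038409; P(data | jar C) = (3/5)(2/5)(3/5) = 0.144.
The prior-weighted likelihoods are 1/6 · 0.10127 = 0.016879, 1/6 · 0.038409 = 0.0064015, 2/3 · 0.144 = 0.096; these sum to 0.11928.
The posterior is then P(jar A | data) = 0.14151, P(jar B | data) = 0.053667, P(jar C | data) = 0.80483.
The predictive probability is P(purple next | data) = (5/12)(0.14151) + (2/9)(0.053667) + (3/5)(0.80483) = 0.55378.

0.5538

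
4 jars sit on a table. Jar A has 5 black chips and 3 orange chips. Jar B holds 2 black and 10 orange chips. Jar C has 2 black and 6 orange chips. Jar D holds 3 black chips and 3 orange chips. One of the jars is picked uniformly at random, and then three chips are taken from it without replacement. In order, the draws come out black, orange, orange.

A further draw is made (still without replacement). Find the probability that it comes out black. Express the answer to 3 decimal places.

0.401

For each hypothesis, P(data | H) works out to: P(data | jar A) = (5/8)(3/7)(2/6) = 0.089286; P(data | jar B) = (2/12)(10/11)(9/10) = 0.13636; P(data | jar C) = (2/8)(6/7)(5/6) = 0.17857; P(data | jar D) = (3/6)(3/5)(2/4) = 0.15.
Weighting by the prior gives 1/4 · 0.089286 = 0.022321, 1/4 · 0.13636 = 0.034091, 1/4 · 0.17857 = 0.044643, 1/4 · 0.15 = 0.0375; with total 0.13856.
Normalising, the posterior is P(jar A | data) = 0.1611, P(jar B | data) = 0.24605, P(jar C | data) = 0.3222, P(jar D | data) = 0.27065.
The predictive probability is P(black next | data) = (4/5)(0.1611) + (1/9)(0.24605) + (1/5)(0.3222) + (2/3)(0.27065) = 0.40109.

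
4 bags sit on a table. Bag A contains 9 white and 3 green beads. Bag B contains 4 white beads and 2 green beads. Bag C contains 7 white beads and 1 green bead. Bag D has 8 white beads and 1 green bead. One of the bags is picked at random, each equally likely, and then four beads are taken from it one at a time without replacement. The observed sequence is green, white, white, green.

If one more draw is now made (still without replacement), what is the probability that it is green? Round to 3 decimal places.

0.044

For each hypothesis, P(data | H) works out to: P(data | bag A) = (3/12)(9/11)(8/10)(2/9) = 2/55; P(data | bag B) = (2/6)(4/5)(3/4)(1/3) = 1/15; P(data | bag C) = (1/8)(7/7)(6/6)(0/5) = 0; P(data | bag D) = (1/9)(8/8)(7/7)(0/6) = 0.
Weighting by the prior gives 1/4 · 2/55 = 1/110, 1/4 · 1/15 = 1/60, 1/4 · 0 = 0, 1/4 · 0 = 0; summing to 17/660.
Normalising, the posterior is P(bag A | data) = 6/17, P(bag B | data) = 11/17, P(bag C | data) = 0, P(bag D | data) = 0.
The predictive probability is P(green next | data) = (1/8)(6/17) + (0)(11/17) = 3/68.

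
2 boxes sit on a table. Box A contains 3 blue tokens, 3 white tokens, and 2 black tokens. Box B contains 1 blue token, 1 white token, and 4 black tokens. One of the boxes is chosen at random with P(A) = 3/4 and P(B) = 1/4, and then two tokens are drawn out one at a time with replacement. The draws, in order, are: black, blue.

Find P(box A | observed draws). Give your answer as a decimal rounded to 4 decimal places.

0.7168

For each hypothesis, P(data | H) works out to: P(data | box A) = (2/8)(3/8) = 0.09375; P(data | box B) = (4/6)(1/6) = 0.11111.
The prior-weighted likelihoods are 3/4 · 0.09375 = 0.070312, 1/4 · 0.11111 = 0.027778; these sum to 0.09809.
Therefore the posterior P(box A | data) = (0.070312) / (0.09809) = 0.71681.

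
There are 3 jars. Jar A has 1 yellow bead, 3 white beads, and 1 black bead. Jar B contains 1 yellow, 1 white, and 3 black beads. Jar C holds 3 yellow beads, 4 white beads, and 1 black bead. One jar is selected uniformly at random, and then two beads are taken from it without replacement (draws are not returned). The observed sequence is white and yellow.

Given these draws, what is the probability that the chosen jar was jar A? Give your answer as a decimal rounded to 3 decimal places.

Under each hypothesis, the probability of the observed sequence is: P(data | jar A) = (3/5)(1/4) = 3/20; P(data | jar B) = (1/5)(1/4) = 1/20; P(data | jar C) = (4/8)(3/7) = 3/14.
Multiplying each by its prior: 1/3 · 3/20 = 1/20, 1/3 · 1/20 = 1/60, 1/3 · 3/14 = 1/14; summing to 29/210.
Therefore the posterior P(jar A | data) = (1/20) / (29/210) = 21/58.

0.362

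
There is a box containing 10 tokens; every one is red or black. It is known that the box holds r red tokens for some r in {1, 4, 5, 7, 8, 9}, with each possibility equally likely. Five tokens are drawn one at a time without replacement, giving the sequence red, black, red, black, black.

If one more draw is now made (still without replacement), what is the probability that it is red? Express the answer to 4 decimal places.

The likelihood of the observed sequence under each hypothesis: P(data | r = 1) = (1/10)(9/9)(0/8) = 0; P(data | r = 4) = (4/10)(6/9)(3/8)(5/7)(4/6) = 0.047619; P(data | r = 5) = (5/10)(5/9)(4/8)(4/7)(3/6) = 0.039683; P(data | r = 7) = (7/10)(3/9)(6/8)(2/7)(1/6) = 0.0083333; P(data | r = 8) = (8/10)(2/9)(7/8)(1/7)(0/6) = 0; P(data | r = 9) = (9/10)(1/9)(8/8)(0/7) = 0.
Multiplying each by its prior: 1/6 · 0 = 0, 1/6 · 0.047619 = 0.0079365, 1/6 · 0.039683 = 0.0066138, 1/6 · 0.0083333 = 0.0013889, 1/6 · 0 = 0, 1/6 · 0 = 0; summing to 0.015939.
Normalising, the posterior is P(r = 1 | data) = 0, P(r = 4 | data) = 0.49793, P(r = 5 | data) = 0.41494, P(r = 7 | data) = 0.087137, P(r = 8 | data) = 0, P(r = 9 | data) = 0.
The predictive probability is P(red next | data) = (2/5)(0.49793) + (3/5)(0.41494) + (1)(0.087137) = 0.53527.

0.5353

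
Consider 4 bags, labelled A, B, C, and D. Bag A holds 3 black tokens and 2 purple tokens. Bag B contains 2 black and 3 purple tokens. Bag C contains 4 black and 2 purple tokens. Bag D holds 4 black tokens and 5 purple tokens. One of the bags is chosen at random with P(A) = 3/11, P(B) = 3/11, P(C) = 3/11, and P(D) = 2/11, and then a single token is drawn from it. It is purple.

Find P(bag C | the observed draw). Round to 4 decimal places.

0.1957

The likelihood of this draw under each hypothesis: P(data | bag A) = (2/5) = 2/5; P(data | bag B) = (3/5) = 3/5; P(data | bag C) = (2/6) = 1/3; P(data | bag D) = (5/9) = 5/9.
Weighting by the prior gives 3/11 · 2/5 = 6/55, 3/11 · 3/5 = 9/55, 3/11 · 1/3 = 1/11, 2/11 · 5/9 = 10/99; these sum to 46/99.
So P(bag C | data) = (1/11) / (46/99) = 9/46.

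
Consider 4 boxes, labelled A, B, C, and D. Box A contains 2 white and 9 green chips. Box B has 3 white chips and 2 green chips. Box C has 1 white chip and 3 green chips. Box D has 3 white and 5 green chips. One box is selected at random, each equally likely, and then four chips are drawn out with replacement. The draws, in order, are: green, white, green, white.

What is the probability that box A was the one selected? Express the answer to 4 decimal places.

0.1303

Under each hypothesis, the probability of the observed sequence is: P(data | box A) = (9/11)(2/11)(9/11)(2/11) = 0.02213; P(data | box B) = (2/5)(3/5)(2/5)(3/5) = 0.0576; P(data | box C) = (3/4)(1/4)(3/4)(1/4) = 0.035156; P(data | box D) = (5/8)(3/8)(5/8)(3/8) = 0.054932.
The prior-weighted likelihoods are 1/4 · 0.02213 = 0.0055324, 1/4 · 0.0576 = 0.0144, 1/4 · 0.035156 = 0.0087891, 1/4 · 0.054932 = 0.013733; these sum to 0.042454.
Hence P(box A | data) = (0.0055324) / (0.042454) = 0.13031.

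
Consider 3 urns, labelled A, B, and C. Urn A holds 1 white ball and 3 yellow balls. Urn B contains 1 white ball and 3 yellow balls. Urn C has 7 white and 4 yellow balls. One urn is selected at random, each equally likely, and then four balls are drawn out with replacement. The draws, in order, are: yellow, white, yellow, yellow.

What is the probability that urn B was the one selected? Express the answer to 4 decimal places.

For each hypothesis, P(data | H) works out to: P(data | urn A) = (3/4)(1/4)(3/4)(3/4) = 0.10547; P(data | urn B) = (3/4)(1/4)(3/4)(3/4) = 0.10547; P(data | urn C) = (4/11)(7/11)(4/11)(4/11) = 0.030599.
The prior-weighted likelihoods are 1/3 · 0.10547 = 0.035156, 1/3 · 0.10547 = 0.035156, 1/3 · 0.030599 = 0.0102; these sum to 0.080512.
Hence P(urn B | data) = (0.035156) / (0.080512) = 0.43666.

0.4367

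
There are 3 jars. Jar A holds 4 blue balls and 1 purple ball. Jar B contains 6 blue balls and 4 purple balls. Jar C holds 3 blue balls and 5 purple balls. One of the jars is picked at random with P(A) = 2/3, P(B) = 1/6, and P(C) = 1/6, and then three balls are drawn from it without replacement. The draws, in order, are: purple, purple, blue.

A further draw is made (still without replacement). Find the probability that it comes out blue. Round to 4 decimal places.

Compute the likelihood of the observed sequence for each case: P(data | jar A) = (1/5)(0/4) = 0; P(data | jar B) = (4/10)(3/9)(6/8) = 1/10; P(data | jar C) = (5/8)(4/7)(3/6) = 5/28.
The prior-weighted likelihoods are 2/3 · 0 = 0, 1/6 · 1/10 = 1/60, 1/6 · 5/28 = 5/168; these sum to 13/280.
The posterior is then P(jar A | data) = 0, P(jar B | data) = 14/39, P(jar C | data) = 25/39.
So P(blue next | data) = Σ P(blue next | H) P(H | data) = (5/7)(14/39) + (2/5)(25/39) = 20/39.

0.5128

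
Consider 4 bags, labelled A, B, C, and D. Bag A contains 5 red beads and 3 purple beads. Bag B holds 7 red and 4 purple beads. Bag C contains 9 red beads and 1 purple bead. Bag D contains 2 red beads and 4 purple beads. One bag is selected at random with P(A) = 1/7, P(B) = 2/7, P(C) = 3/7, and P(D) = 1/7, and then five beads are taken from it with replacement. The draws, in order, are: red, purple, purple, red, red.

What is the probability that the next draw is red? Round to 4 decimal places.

Compute the likelihood of the observed sequence for each case: P(data | bag A) = (5/8)(3/8)(3/8)(5/8)(5/8) = 0.034332; P(data | bag B) = (7/11)(4/11)(4/11)(7/11)(7/11) = 0.034076; P(data | bag C) = (9/10)(1/10)(1/10)(9/10)(9/10) = 0.00729; P(data | bag D) = (2/6)(4/6)(4/6)(2/6)(2/6) = 0.016461.
Multiplying each by its prior: 1/7 · 0.034332 = 0.0049046, 2/7 · 0.034076 = 0.009736, 3/7 · 0.00729 = 0.0031243, 1/7 · 0.016461 = 0.0023516; with total 0.020117.
The posterior is then P(bag A | data) = 0.24381, P(bag B | data) = 0.48398, P(bag C | data) = 0.15531, P(bag D | data) = 0.1169.
So P(red next | data) = Σ P(red next | H) P(H | data) = (5/8)(0.24381) + (7/11)(0.48398) + (9/10)(0.15531) + (1/3)(0.1169) = 0.63911.

0.6391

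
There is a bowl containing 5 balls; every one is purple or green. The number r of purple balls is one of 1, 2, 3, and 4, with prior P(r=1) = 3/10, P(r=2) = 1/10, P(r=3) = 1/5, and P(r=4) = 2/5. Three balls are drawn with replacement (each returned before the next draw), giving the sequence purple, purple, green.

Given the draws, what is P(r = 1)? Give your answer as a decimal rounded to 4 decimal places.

Compute the likelihood of the observed sequence for each case: P(data | r = 1) = (1/5)(1/5)(4/5) = 4/125; P(data | r = 2) = (2/5)(2/5)(3/5) = 12/125; P(data | r = 3) = (3/5)(3/5)(2/5) = 18/125; P(data | r = 4) = (4/5)(4/5)(1/5) = 16/125.
The prior-weighted likelihoods are 3/10 · 4/125 = 6/625, 1/10 · 12/125 = 6/625, 1/5 · 18/125 = 18/625, 2/5 · 16/125 = 32/625; these sum to 62/625.
So P(r = 1 | data) = (6/625) / (62/625) = 3/31.

0.0968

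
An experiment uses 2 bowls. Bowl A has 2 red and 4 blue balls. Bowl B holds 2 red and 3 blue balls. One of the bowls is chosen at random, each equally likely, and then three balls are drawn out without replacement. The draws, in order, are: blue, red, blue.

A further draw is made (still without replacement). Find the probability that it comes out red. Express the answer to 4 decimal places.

For each hypothesis, P(data | H) works out to: P(data | bowl A) = (4/6)(2/5)(3/4) = 1/5; P(data | bowl B) = (3/5)(2/4)(2/3) = 1/5.
The prior-weighted likelihoods are 1/2 · 1/5 = 1/10, 1/2 · 1/5 = 1/10; these sum to 1/5.
The posterior is then P(bowl A | data) = 1/2, P(bowl B | data) = 1/2.
Averaging over the posterior, P(red next | data) = (1/3)(1/2) + (1/2)(1/2) = 5/12.

0.4167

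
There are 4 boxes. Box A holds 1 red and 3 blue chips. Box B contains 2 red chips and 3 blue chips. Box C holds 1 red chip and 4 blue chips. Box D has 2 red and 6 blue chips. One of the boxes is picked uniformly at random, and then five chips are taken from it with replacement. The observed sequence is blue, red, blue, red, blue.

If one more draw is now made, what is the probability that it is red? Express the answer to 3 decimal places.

0.289

Compute the likelihood of the observed sequence for each case: P(data | box A) = (3/4)(1/4)(3/4)(1/4)(3/4) = 0.026367; P(data | box B) = (3/5)(2/5)(3/5)(2/5)(3/5) = 0.03456; P(data | box C) = (4/5)(1/5)(4/5)(1/5)(4/5) = 0.02048; P(data | box D) = (6/8)(2/8)(6/8)(2/8)(6/8) = 0.026367.
Multiplying each by its prior: 1/4 · 0.026367 = 0.0065918, 1/4 · 0.03456 = 0.00864, 1/4 · 0.02048 = 0.00512, 1/4 · 0.026367 = 0.0065918; these sum to 0.026944.
The posterior is then P(box A | data) = 0.24465, P(box B | data) = 0.32067, P(box C | data) = 0.19003, P(box D | data) = 0.24465.
Averaging over the posterior, P(red next | data) = (1/4)(0.24465) + (2/5)(0.32067) + (1/5)(0.19003) + (1/4)(0.24465) = 0.2886.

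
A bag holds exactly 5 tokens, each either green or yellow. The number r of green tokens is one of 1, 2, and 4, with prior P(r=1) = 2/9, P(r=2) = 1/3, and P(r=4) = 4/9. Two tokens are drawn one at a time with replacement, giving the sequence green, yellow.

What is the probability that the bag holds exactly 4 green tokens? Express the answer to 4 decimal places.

0.3810

The likelihood of the observed sequence under each hypothesis: P(data | r = 1) = (1/5)(4/5) = 4/25; P(data | r = 2) = (2/5)(3/5) = 6/25; P(data | r = 4) = (4/5)(1/5) = 4/25.
Weighting by the prior gives 2/9 · 4/25 = 8/225, 1/3 · 6/25 = 2/25, 4/9 · 4/25 = 16/225; summing to 14/75.
So P(r = 4 | data) = (16/225) / (14/75) = 8/21.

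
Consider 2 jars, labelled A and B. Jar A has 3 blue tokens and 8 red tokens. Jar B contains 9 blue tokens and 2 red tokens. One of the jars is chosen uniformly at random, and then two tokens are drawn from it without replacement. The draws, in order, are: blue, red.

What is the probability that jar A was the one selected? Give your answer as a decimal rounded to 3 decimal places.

For each hypothesis, P(data | H) works out to: P(data | jar A) = (3/11)(8/10) = 12/55; P(data | jar B) = (9/11)(2/10) = 9/55.
Weighting by the prior gives 1/2 · 12/55 = 6/55, 1/2 · 9/55 = 9/110; these sum to 21/110.
Hence P(jar A | data) = (6/55) / (21/110) = 4/7.

0.571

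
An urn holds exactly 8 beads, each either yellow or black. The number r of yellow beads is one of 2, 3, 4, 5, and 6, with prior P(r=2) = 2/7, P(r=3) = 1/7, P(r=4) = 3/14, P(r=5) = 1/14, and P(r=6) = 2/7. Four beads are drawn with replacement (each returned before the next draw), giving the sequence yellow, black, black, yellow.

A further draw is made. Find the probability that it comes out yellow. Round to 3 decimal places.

0.489

For each hypothesis, P(data | H) works out to: P(data | r = 2) = (2/8)(6/8)(6/8)(2/8) = 0.035156; P(data | r = 3) = (3/8)(5/8)(5/8)(3/8) = 0.054932; P(data | r = 4) = (4/8)(4/8)(4/8)(4/8) = 0.0625; P(data | r = 5) = (5/8)(3/8)(3/8)(5/8) = 0.054932; P(data | r = 6) = (6/8)(2/8)(2/8)(6/8) = 0.035156.
The prior-weighted likelihoods are 2/7 · 0.035156 = 0.010045, 1/7 · 0.054932 = 0.0078474, 3/14 · 0.0625 = 0.013393, 1/14 · 0.054932 = 0.0039237, 2/7 · 0.035156 = 0.010045; with total 0.045253.
Normalising, the posterior is P(r = 2 | data) = 0.22197, P(r = 3 | data) = 0.17341, P(r = 4 | data) = 0.29595, P(r = 5 | data) = 0.086705, P(r = 6 | data) = 0.22197.
So P(yellow next | data) = Σ P(yellow next | H) P(H | data) = (1/4)(0.22197) + (3/8)(0.17341) + (1/2)(0.29595) + (5/8)(0.086705) + (3/4)(0.22197) = 0.48916.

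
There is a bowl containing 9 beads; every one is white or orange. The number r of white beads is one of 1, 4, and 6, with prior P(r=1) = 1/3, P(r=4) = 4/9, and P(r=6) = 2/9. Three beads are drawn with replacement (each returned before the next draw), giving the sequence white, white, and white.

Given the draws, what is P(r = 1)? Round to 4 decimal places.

For each hypothesis, P(data | H) works out to: P(data | r = 1) = (1/9)(1/9)(1/9) = 0.0013717; P(data | r = 4) = (4/9)(4/9)(4/9) = 0.087791; P(data | r = 6) = (6/9)(6/9)(6/9) = 0.2963.
The prior-weighted likelihoods are 1/3 · 0.0013717 = 0.00045725, 4/9 · 0.087791 = 0.039018, 2/9 · 0.2963 = 0.065844; summing to 0.10532.
Hence P(r = 1 | data) = (0.00045725) / (0.10532) = 0.0043415.

0.0043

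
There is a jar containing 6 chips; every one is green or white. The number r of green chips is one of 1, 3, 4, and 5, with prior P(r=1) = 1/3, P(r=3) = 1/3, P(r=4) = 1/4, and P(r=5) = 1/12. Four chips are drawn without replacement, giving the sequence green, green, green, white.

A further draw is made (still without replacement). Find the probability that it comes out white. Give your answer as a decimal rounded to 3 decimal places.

0.522

Compute the likelihood of the observed sequence for each case: P(data | r = 1) = (1/6)(0/5) = 0; P(data | r = 3) = (3/6)(2/5)(1/4)(3/3) = 1/20; P(data | r = 4) = (4/6)(3/5)(2/4)(2/3) = 2/15; P(data | r = 5) = (5/6)(4/5)(3/4)(1/3) = 1/6.
Weighting by the prior gives 1/3 · 0 = 0, 1/3 · 1/20 = 1/60, 1/4 · 2/15 = 1/30, 1/12 · 1/6 = 1/72; with total 23/360.
The posterior is then P(r = 1 | data) = 0, P(r = 3 | data) = 6/23, P(r = 4 | data) = 12/23, P(r = 5 | data) = 5/23.
Averaging over the posterior, P(white next | data) = (1)(6/23) + (1/2)(12/23) + (0)(5/23) = 12/23.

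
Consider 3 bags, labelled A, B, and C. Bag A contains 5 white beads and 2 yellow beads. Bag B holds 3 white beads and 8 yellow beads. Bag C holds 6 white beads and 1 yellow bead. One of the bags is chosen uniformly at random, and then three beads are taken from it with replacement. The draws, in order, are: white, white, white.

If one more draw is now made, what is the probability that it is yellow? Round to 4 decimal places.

0.2059

Compute the likelihood of the observed sequence for each case: P(data | bag A) = (5/7)(5/7)(5/7) = 0.36443; P(data | bag B) = (3/11)(3/11)(3/11) = 0.020285; P(data | bag C) = (6/7)(6/7)(6/7) = 0.62974.
Weighting by the prior gives 1/3 · 0.36443 = 0.12148, 1/3 · 0.020285 = 0.0067618, 1/3 · 0.62974 = 0.20991; summing to 0.33815.
The posterior is then P(bag A | data) = 0.35924, P(bag B | data) = 0.019996, P(bag C | data) = 0.62076.
So P(yellow next | data) = Σ P(yellow next | H) P(H | data) = (2/7)(0.35924) + (8/11)(0.019996) + (1/7)(0.62076) = 0.20586.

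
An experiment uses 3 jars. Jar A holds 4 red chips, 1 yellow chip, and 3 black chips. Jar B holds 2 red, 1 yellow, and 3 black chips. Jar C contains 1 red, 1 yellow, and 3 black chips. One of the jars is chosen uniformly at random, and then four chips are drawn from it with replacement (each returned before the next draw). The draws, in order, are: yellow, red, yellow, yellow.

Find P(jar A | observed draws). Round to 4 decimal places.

The likelihood of the observed sequence under each hypothesis: P(data | jar A) = (1/8)(4/8)(1/8)(1/8) = 0.00097656; P(data | jar B) = (1/6)(2/6)(1/6)(1/6) = 0.0015432; P(data | jar C) = (1/5)(1/5)(1/5)(1/5) = 0.0016.
Multiplying each by its prior: 1/3 · 0.00097656 = 0.00032552, 1/3 · 0.0015432 = 0.0005144, 1/3 · 0.0016 = 0.00053333; with total 0.0013733.
Hence P(jar A | data) = (0.00032552) / (0.0013733) = 0.23704.

0.2370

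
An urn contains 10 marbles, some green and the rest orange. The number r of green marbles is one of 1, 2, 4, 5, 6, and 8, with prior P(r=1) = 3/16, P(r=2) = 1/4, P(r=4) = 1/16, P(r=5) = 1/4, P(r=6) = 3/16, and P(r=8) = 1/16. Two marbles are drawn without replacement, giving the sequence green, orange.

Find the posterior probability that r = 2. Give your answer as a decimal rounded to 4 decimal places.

0.2112

Compute the likelihood of the observed sequence for each case: P(data | r = 1) = (1/10)(9/9) = 1/10; P(data | r = 2) = (2/10)(8/9) = 8/45; P(data | r = 4) = (4/10)(6/9) = 4/15; P(data | r = 5) = (5/10)(5/9) = 5/18; P(data | r = 6) = (6/10)(4/9) = 4/15; P(data | r = 8) = (8/10)(2/9) = 8/45.
The prior-weighted likelihoods are 3/16 · 1/10 = 3/160, 1/4 · 8/45 = 2/45, 1/16 · 4/15 = 1/60, 1/4 · 5/18 = 5/72, 3/16 · 4/15 = 1/20, 1/16 · 8/45 = 1/90; these sum to 101/480.
By Bayes' rule, P(r = 2 | data) = (2/45) / (101/480) = 64/303.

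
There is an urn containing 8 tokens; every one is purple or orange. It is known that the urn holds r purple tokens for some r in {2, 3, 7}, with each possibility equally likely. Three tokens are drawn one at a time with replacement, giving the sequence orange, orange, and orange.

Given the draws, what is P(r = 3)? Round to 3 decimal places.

The likelihood of the observed sequence under each hypothesis: P(data | r = 2) = (6/8)(6/8)(6/8) = 0.42188; P(data | r = 3) = (5/8)(5/8)(5/8) = 0.24414; P(data | r = 7) = (1/8)(1/8)(1/8) = 0.0019531.
Weighting by the prior gives 1/3 · 0.42188 = 0.14062, 1/3 · 0.24414 = 0.08138, 1/3 · 0.0019531 = 0.00065104; summing to 0.22266.
By Bayes' rule, P(r = 3 | data) = (0.08138) / (0.22266) = 0.3655.

0.365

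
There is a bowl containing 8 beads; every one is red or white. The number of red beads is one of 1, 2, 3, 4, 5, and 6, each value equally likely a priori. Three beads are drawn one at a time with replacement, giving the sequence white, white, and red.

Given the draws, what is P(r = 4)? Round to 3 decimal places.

For each hypothesis, P(data | H) works out to: P(data | r = 1) = (7/8)(7/8)(1/8) = 0.095703; P(data | r = 2) = (6/8)(6/8)(2/8) = 0.14062; P(data | r = 3) = (5/8)(5/8)(3/8) = 0.14648; P(data | r = 4) = (4/8)(4/8)(4/8) = 0.125; P(data | r = 5) = (3/8)(3/8)(5/8) = 0.087891; P(data | r = 6) = (2/8)(2/8)(6/8) = 0.046875.
Weighting by the prior gives 1/6 · 0.095703 = 0.015951, 1/6 · 0.14062 = 0.023438, 1/6 · 0.14648 = 0.024414, 1/6 · 0.125 = 0.020833, 1/6 · 0.087891 = 0.014648, 1/6 · 0.046875 = 0.0078125; summing to 0.1071.
Therefore the posterior P(r = 4 | data) = (0.020833) / (0.1071) = 0.19453.

0.195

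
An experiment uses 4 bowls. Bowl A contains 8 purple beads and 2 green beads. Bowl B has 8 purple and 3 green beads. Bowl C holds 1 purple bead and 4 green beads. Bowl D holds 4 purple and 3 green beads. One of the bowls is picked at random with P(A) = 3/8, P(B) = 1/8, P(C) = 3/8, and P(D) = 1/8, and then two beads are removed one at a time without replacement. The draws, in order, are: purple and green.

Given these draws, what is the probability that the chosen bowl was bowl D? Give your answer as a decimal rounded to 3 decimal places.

The likelihood of the observed sequence under each hypothesis: P(data | bowl A) = (8/10)(2/9) = 0.17778; P(data | bowl B) = (8/11)(3/10) = 0.21818; P(data | bowl C) = (1/5)(4/4) = 0.2; P(data | bowl D) = (4/7)(3/6) = 0.28571.
The prior-weighted likelihoods are 3/8 · 0.17778 = 0.066667, 1/8 · 0.21818 = 0.027273, 3/8 · 0.2 = 0.075, 1/8 · 0.28571 = 0.035714; summing to 0.20465.
Therefore the posterior P(bowl D | data) = (0.035714) / (0.20465) = 0.17451.

0.175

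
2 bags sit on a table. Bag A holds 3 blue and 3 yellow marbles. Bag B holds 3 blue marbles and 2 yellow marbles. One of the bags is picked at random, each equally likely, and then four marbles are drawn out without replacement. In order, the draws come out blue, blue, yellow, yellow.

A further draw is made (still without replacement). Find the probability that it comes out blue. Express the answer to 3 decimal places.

Under each hypothesis, the probability of the observed sequence is: P(data | bag A) = (3/6)(2/5)(3/4)(2/3) = 1/10; P(data | bag B) = (3/5)(2/4)(2/3)(1/2) = 1/10.
The prior-weighted likelihoods are 1/2 · 1/10 = 1/20, 1/2 · 1/10 = 1/20; summing to 1/10.
Normalising, the posterior is P(bag A | data) = 1/2, P(bag B | data) = 1/2.
So P(blue next | data) = Σ P(blue next | H) P(H | data) = (1/2)(1/2) + (1)(1/2) = 3/4.

0.750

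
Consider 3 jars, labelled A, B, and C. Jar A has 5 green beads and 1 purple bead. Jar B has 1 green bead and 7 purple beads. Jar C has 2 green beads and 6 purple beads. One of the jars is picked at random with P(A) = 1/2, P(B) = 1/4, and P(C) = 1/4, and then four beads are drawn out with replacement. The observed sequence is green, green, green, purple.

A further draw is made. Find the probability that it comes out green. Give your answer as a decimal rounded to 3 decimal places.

0.794

Under each hypothesis, the probability of the observed sequence is: P(data | jar A) = (5/6)(5/6)(5/6)(1/6) = 0.096451; P(data | jar B) = (1/8)(1/8)(1/8)(7/8) = 0.001709; P(data | jar C) = (2/8)(2/8)(2/8)(6/8) = 0.011719.
Weighting by the prior gives 1/2 · 0.096451 = 0.048225, 1/4 · 0.001709 = 0.00042725, 1/4 · 0.011719 = 0.0029297; with total 0.051582.
The posterior is then P(jar A | data) = 0.93492, P(jar B | data) = 0.0082828, P(jar C | data) = 0.056796.
The predictive probability is P(green next | data) = (5/6)(0.93492) + (1/8)(0.0082828) + (1/4)(0.056796) = 0.79434.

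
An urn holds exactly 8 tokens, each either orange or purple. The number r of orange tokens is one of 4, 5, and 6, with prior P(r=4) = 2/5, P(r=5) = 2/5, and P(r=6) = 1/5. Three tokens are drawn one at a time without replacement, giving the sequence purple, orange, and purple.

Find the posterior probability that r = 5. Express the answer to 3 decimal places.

0.357

The likelihood of the observed sequence under each hypothesis: P(data | r = 4) = (4/8)(4/7)(3/6) = 1/7; P(data | r = 5) = (3/8)(5/7)(2/6) = 5/56; P(data | r = 6) = (2/8)(6/7)(1/6) = 1/28.
The prior-weighted likelihoods are 2/5 · 1/7 = 2/35, 2/5 · 5/56 = 1/28, 1/5 · 1/28 = 1/140; these sum to 1/10.
So P(r = 5 | data) = (1/28) / (1/10) = 5/14.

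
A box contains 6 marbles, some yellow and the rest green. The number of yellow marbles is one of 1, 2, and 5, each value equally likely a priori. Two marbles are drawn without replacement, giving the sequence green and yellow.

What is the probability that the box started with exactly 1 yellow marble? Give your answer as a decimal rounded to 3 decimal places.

0.278

For each hypothesis, P(data | H) works out to: P(data | r = 1) = (5/6)(1/5) = 1/6; P(data | r = 2) = (4/6)(2/5) = 4/15; P(data | r = 5) = (1/6)(5/5) = 1/6.
Multiplying each by its prior: 1/3 · 1/6 = 1/18, 1/3 · 4/15 = 4/45, 1/3 · 1/6 = 1/18; these sum to 1/5.
So P(r = 1 | data) = (1/18) / (1/5) = 5/18.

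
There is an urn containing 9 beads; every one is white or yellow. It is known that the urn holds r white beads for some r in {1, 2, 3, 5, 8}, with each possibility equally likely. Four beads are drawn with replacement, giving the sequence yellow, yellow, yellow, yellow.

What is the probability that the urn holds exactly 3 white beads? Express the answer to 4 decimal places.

Compute the likelihood of the observed sequence for each case: P(data | r = 1) = (8/9)(8/9)(8/9)(8/9) = 0.6243; P(data | r = 2) = (7/9)(7/9)(7/9)(7/9) = 0.36595; P(data | r = 3) = (6/9)(6/9)(6/9)(6/9) = 0.19753; P(data | r = 5) = (4/9)(4/9)(4/9)(4/9) = 0.039018; P(data | r = 8) = (1/9)(1/9)(1/9)(1/9) = 0.00015242.
Weighting by the prior gives 1/5 · 0.6243 = 0.12486, 1/5 · 0.36595 = 0.07319, 1/5 · 0.19753 = 0.039506, 1/5 · 0.039018 = 0.0078037, 1/5 · 0.00015242 = 3.0483e-05; summing to 0.24539.
Therefore the posterior P(r = 3 | data) = (0.039506) / (0.24539) = 0.16099.

0.1610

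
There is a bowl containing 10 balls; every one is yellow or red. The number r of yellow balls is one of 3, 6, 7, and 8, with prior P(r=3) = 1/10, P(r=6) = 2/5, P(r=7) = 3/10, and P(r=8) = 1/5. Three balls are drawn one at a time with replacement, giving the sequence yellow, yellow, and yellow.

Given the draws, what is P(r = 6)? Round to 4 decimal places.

Under each hypothesis, the probability of the observed sequence is: P(data | r = 3) = (3/10)(3/10)(3/10) = 0.027; P(data | r = 6) = (6/10)(6/10)(6/10) = 0.216; P(data | r = 7) = (7/10)(7/10)(7/10) = 0.343; P(data | r = 8) = (8/10)(8/10)(8/10) = 0.512.
Multiplying each by its prior: 1/10 · 0.027 = 0.0027, 2/5 · 0.216 = 0.0864, 3/10 · 0.343 = 0.1029, 1/5 · 0.512 = 0.1024; these sum to 0.2944.
Hence P(r = 6 | data) = (0.0864) / (0.2944) = 0.29348.

0.2935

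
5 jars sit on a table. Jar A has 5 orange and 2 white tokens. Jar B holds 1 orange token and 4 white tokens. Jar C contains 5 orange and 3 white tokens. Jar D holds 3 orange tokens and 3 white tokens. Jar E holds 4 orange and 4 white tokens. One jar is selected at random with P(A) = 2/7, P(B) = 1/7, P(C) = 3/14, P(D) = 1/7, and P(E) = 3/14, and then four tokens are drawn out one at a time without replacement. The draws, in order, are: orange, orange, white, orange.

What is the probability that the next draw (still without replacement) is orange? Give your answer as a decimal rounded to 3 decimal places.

Compute the likelihood of the observed sequence for each case: P(data | jar A) = (5/7)(4/6)(2/5)(3/4) = 0.14286; P(data | jar B) = (1/5)(0/4) = 0; P(data | jar C) = (5/8)(4/7)(3/6)(3/5) = 0.10714; P(data | jar D) = (3/6)(2/5)(3/4)(1/3) = 0.05; P(data | jar E) = (4/8)(3/7)(4/6)(2/5) = 0.057143.
The prior-weighted likelihoods are 2/7 · 0.14286 = 0.040816, 1/7 · 0 = 0, 3/14 · 0.10714 = 0.022959, 1/7 · 0.05 = 0.0071429, 3/14 · 0.057143 = 0.012245; these sum to 0.083163.
Dividing through by the total gives posterior P(jar A | data) = 0.4908, P(jar B | data) = 0, P(jar C | data) = 0.27607, P(jar D | data) = 0.08589, P(jar E | data) = 0.14724.
So P(orange next | data) = Σ P(orange next | H) P(H | data) = (2/3)(0.4908) + (1/2)(0.27607) + (0)(0.08589) + (1/4)(0.14724) = 0.50204.

0.502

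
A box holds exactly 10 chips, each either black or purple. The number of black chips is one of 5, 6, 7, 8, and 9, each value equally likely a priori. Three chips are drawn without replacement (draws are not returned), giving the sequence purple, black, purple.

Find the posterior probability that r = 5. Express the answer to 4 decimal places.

The likelihood of the observed sequence under each hypothesis: P(data | r = 5) = (5/10)(5/9)(4/8) = 5/36; P(data | r = 6) = (4/10)(6/9)(3/8) = 1/10; P(data | r = 7) = (3/10)(7/9)(2/8) = 7/120; P(data | r = 8) = (2/10)(8/9)(1/8) = 1/45; P(data | r = 9) = (1/10)(9/9)(0/8) = 0.
Multiplying each by its prior: 1/5 · 5/36 = 1/36, 1/5 · 1/10 = 1/50, 1/5 · 7/120 = 7/600, 1/5 · 1/45 = 1/225, 1/5 · 0 = 0; with total 23/360.
Hence P(r = 5 | data) = (1/36) / (23/360) = 10/23.

0.4348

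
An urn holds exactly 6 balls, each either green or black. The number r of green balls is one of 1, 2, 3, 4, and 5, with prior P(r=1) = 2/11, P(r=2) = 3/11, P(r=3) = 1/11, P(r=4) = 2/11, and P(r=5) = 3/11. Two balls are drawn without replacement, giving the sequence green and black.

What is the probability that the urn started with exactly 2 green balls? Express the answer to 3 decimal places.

Compute the likelihood of the observed sequence for each case: P(data | r = 1) = (1/6)(5/5) = 1/6; P(data | r = 2) = (2/6)(4/5) = 4/15; P(data | r = 3) = (3/6)(3/5) = 3/10; P(data | r = 4) = (4/6)(2/5) = 4/15; P(data | r = 5) = (5/6)(1/5) = 1/6.
The prior-weighted likelihoods are 2/11 · 1/6 = 1/33, 3/11 · 4/15 = 4/55, 1/11 · 3/10 = 3/110, 2/11 · 4/15 = 8/165, 3/11 · 1/6 = 1/22; summing to 37/165.
By Bayes' rule, P(r = 2 | data) = (4/55) / (37/165) = 12/37.

0.324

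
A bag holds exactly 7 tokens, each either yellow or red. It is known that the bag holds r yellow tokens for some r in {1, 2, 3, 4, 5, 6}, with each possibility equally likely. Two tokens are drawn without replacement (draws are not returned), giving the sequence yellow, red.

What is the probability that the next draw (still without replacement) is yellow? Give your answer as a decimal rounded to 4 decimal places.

0.5000

For each hypothesis, P(data | H) works out to: P(data | r = 1) = (1/7)(6/6) = 1/7; P(data | r = 2) = (2/7)(5/6) = 5/21; P(data | r = 3) = (3/7)(4/6) = 2/7; P(data | r = 4) = (4/7)(3/6) = 2/7; P(data | r = 5) = (5/7)(2/6) = 5/21; P(data | r = 6) = (6/7)(1/6) = 1/7.
The prior-weighted likelihoods are 1/6 · 1/7 = 1/42, 1/6 · 5/21 = 5/126, 1/6 · 2/7 = 1/21, 1/6 · 2/7 = 1/21, 1/6 · 5/21 = 5/126, 1/6 · 1/7 = 1/42; these sum to 2/9.
Dividing through by the total gives posterior P(r = 1 | data) = 3/28, P(r = 2 | data) = 5/28, P(r = 3 | data) = 3/14, P(r = 4 | data) = 3/14, P(r = 5 | data) = 5/28, P(r = 6 | data) = 3/28.
Averaging over the posterior, P(yellow next | data) = (0)(3/28) + (1/5)(5/28) + (2/5)(3/14) + (3/5)(3/14) + (4/5)(5/28) + (1)(3/28) = 1/2.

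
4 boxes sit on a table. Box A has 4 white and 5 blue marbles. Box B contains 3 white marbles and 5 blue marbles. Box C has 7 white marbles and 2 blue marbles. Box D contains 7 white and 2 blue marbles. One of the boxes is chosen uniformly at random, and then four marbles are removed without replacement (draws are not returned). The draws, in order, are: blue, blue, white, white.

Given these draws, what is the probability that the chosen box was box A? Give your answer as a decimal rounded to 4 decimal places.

For each hypothesis, P(data | H) works out to: P(data | box A) = (5/9)(4/8)(4/7)(3/6) = 5/63; P(data | box B) = (5/8)(4/7)(3/6)(2/5) = 1/14; P(data | box C) = (2/9)(1/8)(7/7)(6/6) = 1/36; P(data | box D) = (2/9)(1/8)(7/7)(6/6) = 1/36.
Multiplying each by its prior: 1/4 · 5/63 = 5/252, 1/4 · 1/14 = 1/56, 1/4 · 1/36 = 1/144, 1/4 · 1/36 = 1/144; with total 13/252.
Hence P(box A | data) = (5/252) / (13/252) = 5/13.

0.3846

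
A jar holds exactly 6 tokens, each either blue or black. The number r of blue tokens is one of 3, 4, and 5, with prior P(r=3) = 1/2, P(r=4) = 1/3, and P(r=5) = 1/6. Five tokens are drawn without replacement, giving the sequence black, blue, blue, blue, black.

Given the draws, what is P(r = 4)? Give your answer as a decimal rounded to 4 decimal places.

0.4706

Under each hypothesis, the probability of the observed sequence is: P(data | r = 3) = (3/6)(3/5)(2/4)(1/3)(2/2) = 1/20; P(data | r = 4) = (2/6)(4/5)(3/4)(2/3)(1/2) = 1/15; P(data | r = 5) = (1/6)(5/5)(4/4)(3/3)(0/2) = 0.
The prior-weighted likelihoods are 1/2 · 1/20 = 1/40, 1/3 · 1/15 = 1/45, 1/6 · 0 = 0; these sum to 17/360.
Hence P(r = 4 | data) = (1/45) / (17/360) = 8/17.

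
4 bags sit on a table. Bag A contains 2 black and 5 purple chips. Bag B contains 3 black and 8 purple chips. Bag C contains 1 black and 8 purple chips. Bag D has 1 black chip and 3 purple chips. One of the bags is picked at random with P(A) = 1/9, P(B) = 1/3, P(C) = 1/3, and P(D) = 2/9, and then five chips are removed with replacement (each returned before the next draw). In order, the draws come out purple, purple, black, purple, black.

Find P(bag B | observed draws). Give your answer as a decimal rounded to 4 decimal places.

0.4417

The likelihood of the observed sequence under each hypothesis: P(data | bag A) = (5/7)(5/7)(2/7)(5/7)(2/7) = 0.02975; P(data | bag B) = (8/11)(8/11)(3/11)(8/11)(3/11) = 0.028612; P(data | bag C) = (8/9)(8/9)(1/9)(8/9)(1/9) = 0.0086708; P(data | bag D) = (3/4)(3/4)(1/4)(3/4)(1/4) = 0.026367.
Multiplying each by its prior: 1/9 · 0.02975 = 0.0033055, 1/3 · 0.028612 = 0.0095374, 1/3 · 0.0086708 = 0.0028903, 2/9 · 0.026367 = 0.0058594; with total 0.021592.
Hence P(bag B | data) = (0.0095374) / (0.021592) = 0.4417.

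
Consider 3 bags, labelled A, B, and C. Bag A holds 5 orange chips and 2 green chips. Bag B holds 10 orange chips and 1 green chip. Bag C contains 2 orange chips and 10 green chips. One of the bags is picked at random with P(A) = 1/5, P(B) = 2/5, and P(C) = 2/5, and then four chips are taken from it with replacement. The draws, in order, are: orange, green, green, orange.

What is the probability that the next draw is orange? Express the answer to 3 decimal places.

0.518

The likelihood of the observed sequence under each hypothesis: P(data | bag A) = (5/7)(2/7)(2/7)(5/7) = 0.041649; P(data | bag B) = (10/11)(1/11)(1/11)(10/11) = 0.0068301; P(data | bag C) = (2/12)(10/12)(10/12)(2/12) = 0.01929.
The prior-weighted likelihoods are 1/5 · 0.041649 = 0.0083299, 2/5 · 0.0068301 = 0.0027321, 2/5 · 0.01929 = 0.007716; summing to 0.018778.
Dividing through by the total gives posterior P(bag A | data) = 0.4436, P(bag B | data) = 0.14549, P(bag C | data) = 0.41091.
So P(orange next | data) = Σ P(orange next | H) P(H | data) = (5/7)(0.4436) + (10/11)(0.14549) + (1/6)(0.41091) = 0.51761.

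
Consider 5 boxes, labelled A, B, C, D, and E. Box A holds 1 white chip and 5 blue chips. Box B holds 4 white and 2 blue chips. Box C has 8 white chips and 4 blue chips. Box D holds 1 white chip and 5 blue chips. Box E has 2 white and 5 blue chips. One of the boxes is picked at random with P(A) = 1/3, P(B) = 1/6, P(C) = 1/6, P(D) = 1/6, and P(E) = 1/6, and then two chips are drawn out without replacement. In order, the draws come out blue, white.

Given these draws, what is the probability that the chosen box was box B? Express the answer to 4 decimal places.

For each hypothesis, P(data | H) works out to: P(data | box A) = (5/6)(1/5) = 0.16667; P(data | box B) = (2/6)(4/5) = 0.26667; P(data | box C) = (4/12)(8/11) = 0.24242; P(data | box D) = (5/6)(1/5) = 0.16667; P(data | box E) = (5/7)(2/6) = 0.2381.
Weighting by the prior gives 1/3 · 0.16667 = 0.055556, 1/6 · 0.26667 = 0.044444, 1/6 · 0.24242 = 0.040404, 1/6 · 0.16667 = 0.027778, 1/6 · 0.2381 = 0.039683; summing to 0.20786.
Hence P(box B | data) = (0.044444) / (0.20786) = 0.21381.

0.2138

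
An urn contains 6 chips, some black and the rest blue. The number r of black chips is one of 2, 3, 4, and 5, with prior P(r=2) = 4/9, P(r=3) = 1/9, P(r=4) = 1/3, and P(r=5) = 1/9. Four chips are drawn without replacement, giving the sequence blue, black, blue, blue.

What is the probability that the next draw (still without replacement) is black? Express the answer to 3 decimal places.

0.543

Under each hypothesis, the probability of the observed sequence is: P(data | r = 2) = (4/6)(2/5)(3/4)(2/3) = 2/15; P(data | r = 3) = (3/6)(3/5)(2/4)(1/3) = 1/20; P(data | r = 4) = (2/6)(4/5)(1/4)(0/3) = 0; P(data | r = 5) = (1/6)(5/5)(0/4) = 0.
The prior-weighted likelihoods are 4/9 · 2/15 = 8/135, 1/9 · 1/20 = 1/180, 1/3 · 0 = 0, 1/9 · 0 = 0; with total 7/108.
Dividing through by the total gives posterior P(r = 2 | data) = 32/35, P(r = 3 | data) = 3/35, P(r = 4 | data) = 0, P(r = 5 | data) = 0.
Averaging over the posterior, P(black next | data) = (1/2)(32/35) + (1)(3/35) = 19/35.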